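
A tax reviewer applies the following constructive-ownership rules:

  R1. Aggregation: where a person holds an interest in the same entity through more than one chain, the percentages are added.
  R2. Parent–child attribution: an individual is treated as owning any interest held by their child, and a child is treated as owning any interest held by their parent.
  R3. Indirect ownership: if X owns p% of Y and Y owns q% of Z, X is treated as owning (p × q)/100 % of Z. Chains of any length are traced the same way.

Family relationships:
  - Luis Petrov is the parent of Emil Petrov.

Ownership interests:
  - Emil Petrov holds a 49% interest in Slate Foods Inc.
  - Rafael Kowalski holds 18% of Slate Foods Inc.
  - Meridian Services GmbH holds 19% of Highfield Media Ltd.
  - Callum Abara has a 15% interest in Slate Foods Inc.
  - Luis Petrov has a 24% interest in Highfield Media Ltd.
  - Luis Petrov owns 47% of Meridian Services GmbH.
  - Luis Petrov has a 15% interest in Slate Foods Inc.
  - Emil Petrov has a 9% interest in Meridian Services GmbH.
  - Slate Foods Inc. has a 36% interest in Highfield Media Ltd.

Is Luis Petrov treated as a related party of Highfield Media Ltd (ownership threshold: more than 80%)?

By parent–child attribution (R2), Luis Petrov is treated as also owning Emil Petrov's interest in Meridian Services GmbH, giving 47% + 9% = 56%.
By parent–child attribution (R2), Luis Petrov is treated as also owning Emil Petrov's interest in Slate Foods Inc, giving 15% + 49% = 64%.
Chain via Meridian Services GmbH (R3): 56% × 19% = 10.64% of Highfield Media Ltd.
Chain via Slate Foods Inc. (R3): 64% × 36% = 23.04% of Highfield Media Ltd.
Direct interest in Highfield Media Ltd: 24%.
Aggregating (R1): 10.64% + 23.04% + 24% = 57.68%.
57.68% does not exceed the 80% threshold, so Luis is not a related party to Highfield Media Ltd.

No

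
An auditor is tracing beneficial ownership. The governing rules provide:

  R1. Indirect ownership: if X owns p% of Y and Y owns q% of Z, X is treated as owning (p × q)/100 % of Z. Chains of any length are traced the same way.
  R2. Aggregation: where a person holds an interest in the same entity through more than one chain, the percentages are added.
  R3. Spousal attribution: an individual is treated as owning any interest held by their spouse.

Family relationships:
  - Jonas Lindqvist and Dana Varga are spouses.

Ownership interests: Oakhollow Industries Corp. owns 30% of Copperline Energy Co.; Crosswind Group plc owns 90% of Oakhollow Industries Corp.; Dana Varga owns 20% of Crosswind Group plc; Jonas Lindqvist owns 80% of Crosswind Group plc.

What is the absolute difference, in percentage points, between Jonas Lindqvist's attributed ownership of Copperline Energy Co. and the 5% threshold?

By spousal attribution (R3), Jonas Lindqvist is treated as also owning Dana Varga's interest in Crosswind Group plc, giving 80% + 20% = 100%.
Chain via Crosswind Group plc → Oakhollow Industries Corp. (R1): 100% × 90% × 30% = 27% of Copperline Energy Co.
27% exceeds the 5% threshold by 22 percentage points.

22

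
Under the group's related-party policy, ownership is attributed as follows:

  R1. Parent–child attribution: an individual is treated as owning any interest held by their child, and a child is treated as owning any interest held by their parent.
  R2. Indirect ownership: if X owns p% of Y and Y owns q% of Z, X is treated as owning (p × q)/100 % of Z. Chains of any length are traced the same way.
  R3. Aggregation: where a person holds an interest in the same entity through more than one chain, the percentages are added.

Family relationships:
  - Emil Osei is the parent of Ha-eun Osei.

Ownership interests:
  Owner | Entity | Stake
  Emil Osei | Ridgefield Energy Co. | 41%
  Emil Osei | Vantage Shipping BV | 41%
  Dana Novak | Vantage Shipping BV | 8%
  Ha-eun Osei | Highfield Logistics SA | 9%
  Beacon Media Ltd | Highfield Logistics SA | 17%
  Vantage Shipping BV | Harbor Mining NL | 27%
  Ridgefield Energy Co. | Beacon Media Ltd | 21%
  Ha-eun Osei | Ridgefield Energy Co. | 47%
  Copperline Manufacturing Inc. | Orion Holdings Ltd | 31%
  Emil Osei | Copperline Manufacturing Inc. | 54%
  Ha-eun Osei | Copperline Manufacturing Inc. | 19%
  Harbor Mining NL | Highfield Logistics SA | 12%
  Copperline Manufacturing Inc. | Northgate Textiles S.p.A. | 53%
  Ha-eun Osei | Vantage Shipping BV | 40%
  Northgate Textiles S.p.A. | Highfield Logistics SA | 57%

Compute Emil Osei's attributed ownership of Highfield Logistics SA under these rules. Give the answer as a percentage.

36.8193%

By parent–child attribution (R1), Emil Osei is treated as also owning Ha-eun Osei's interest in Ridgefield Energy Co, giving 41% + 47% = 88%.
By parent–child attribution (R1), Emil Osei is treated as also owning Ha-eun Osei's interest in Vantage Shipping BV, giving 41% + 40% = 81%.
By parent–child attribution (R1), Emil Osei is treated as also owning Ha-eun Osei's interest in Copperline Manufacturing Inc, giving 54% + 19% = 73%.
By parent–child attribution (R1), Emil Osei is treated as owning Ha-eun Osei's 9% interest in Highfield Logistics SA.
Chain via Ridgefield Energy Co. → Beacon Media Ltd (R2): 88% × 21% × 17% = 3.1416% of Highfield Logistics SA.
Chain via Vantage Shipping BV → Harbor Mining NL (R2): 81% × 27% × 12% = 2.6244% of Highfield Logistics SA.
Chain via Copperline Manufacturing Inc. → Northgate Textiles S.p.A. (R2): 73% × 53% × 57% = 22.0533% of Highfield Logistics SA.
Direct interest in Highfield Logistics SA: 9%.
Aggregating (R3): 3.1416% + 2.6244% + 22.0533% + 9% = 36.8193%.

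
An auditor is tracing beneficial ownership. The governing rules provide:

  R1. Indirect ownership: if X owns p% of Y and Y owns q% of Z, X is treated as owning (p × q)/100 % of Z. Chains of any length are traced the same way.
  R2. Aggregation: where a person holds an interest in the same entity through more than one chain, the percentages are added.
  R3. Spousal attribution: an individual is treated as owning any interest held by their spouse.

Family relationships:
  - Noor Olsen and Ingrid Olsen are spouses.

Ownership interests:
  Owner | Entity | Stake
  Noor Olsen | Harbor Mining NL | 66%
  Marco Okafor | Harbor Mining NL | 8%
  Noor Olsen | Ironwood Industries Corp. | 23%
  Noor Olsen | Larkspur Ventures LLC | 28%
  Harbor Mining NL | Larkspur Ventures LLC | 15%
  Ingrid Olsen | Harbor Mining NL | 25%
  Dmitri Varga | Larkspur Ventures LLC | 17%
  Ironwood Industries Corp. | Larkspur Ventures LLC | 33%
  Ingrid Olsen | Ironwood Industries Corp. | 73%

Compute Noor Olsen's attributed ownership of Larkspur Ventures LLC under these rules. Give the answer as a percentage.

73.33%

By spousal attribution (R3), Noor Olsen is treated as also owning Ingrid Olsen's interest in Ironwood Industries Corp, giving 23% + 73% = 96%.
By spousal attribution (R3), Noor Olsen is treated as also owning Ingrid Olsen's interest in Harbor Mining NL, giving 66% + 25% = 91%.
Chain via Ironwood Industries Corp. (R1): 96% × 33% = 31.68% of Larkspur Ventures LLC.
Chain via Harbor Mining NL (R1): 91% × 15% = 13.65% of Larkspur Ventures LLC.
Direct interest in Larkspur Ventures LLC: 28%.
Aggregating (R2): 31.68% + 13.65% + 28% = 73.33%.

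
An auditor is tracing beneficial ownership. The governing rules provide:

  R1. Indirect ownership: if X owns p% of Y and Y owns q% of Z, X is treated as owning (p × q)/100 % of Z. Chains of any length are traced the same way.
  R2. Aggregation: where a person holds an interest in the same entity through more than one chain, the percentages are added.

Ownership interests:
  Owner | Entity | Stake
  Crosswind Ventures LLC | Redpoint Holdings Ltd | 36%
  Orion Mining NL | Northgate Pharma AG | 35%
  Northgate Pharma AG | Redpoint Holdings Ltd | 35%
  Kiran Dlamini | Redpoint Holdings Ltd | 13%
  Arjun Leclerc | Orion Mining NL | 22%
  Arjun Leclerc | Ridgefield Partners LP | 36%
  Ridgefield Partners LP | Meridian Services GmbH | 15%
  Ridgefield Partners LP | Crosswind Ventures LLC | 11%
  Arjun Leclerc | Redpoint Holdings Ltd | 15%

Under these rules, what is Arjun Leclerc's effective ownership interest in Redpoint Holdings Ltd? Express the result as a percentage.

Chain via Orion Mining NL → Northgate Pharma AG (R1): 22% × 35% × 35% = 2.695% of Redpoint Holdings Ltd.
Chain via Ridgefield Partners LP → Crosswind Ventures LLC (R1): 36% × 11% × 36% = 1.4256% of Redpoint Holdings Ltd.
Direct interest in Redpoint Holdings Ltd: 15%.
Aggregating (R2): 2.695% + 1.4256% + 15% = 19.1206%.

19.1206%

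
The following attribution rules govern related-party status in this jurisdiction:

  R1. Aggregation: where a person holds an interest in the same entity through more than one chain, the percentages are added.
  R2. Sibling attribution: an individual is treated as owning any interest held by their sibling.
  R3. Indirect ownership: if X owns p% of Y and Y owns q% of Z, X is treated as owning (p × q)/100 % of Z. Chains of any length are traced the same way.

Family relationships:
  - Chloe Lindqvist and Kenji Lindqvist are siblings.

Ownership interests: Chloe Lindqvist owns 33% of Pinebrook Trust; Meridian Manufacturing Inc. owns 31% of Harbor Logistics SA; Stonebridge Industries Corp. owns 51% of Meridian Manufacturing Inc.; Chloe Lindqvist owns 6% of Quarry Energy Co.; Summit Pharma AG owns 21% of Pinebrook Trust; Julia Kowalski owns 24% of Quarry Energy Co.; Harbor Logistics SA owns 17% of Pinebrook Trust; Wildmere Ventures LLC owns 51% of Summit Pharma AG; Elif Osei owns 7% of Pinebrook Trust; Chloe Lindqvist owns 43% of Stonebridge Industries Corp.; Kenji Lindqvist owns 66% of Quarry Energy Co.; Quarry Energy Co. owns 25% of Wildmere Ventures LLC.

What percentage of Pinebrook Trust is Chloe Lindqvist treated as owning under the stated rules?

36.083511%

By sibling attribution (R2), Chloe Lindqvist is treated as also owning Kenji Lindqvist's interest in Quarry Energy Co, giving 6% + 66% = 72%.
Chain via Stonebridge Industries Corp. → Meridian Manufacturing Inc. → Harbor Logistics SA (R3): 43% × 51% × 31% × 17% = 1.155711% of Pinebrook Trust.
Chain via Quarry Energy Co. → Wildmere Ventures LLC → Summit Pharma AG (R3): 72% × 25% × 51% × 21% = 1.9278% of Pinebrook Trust.
Direct interest in Pinebrook Trust: 33%.
Aggregating (R1): 1.155711% + 1.9278% + 33% = 36.083511%.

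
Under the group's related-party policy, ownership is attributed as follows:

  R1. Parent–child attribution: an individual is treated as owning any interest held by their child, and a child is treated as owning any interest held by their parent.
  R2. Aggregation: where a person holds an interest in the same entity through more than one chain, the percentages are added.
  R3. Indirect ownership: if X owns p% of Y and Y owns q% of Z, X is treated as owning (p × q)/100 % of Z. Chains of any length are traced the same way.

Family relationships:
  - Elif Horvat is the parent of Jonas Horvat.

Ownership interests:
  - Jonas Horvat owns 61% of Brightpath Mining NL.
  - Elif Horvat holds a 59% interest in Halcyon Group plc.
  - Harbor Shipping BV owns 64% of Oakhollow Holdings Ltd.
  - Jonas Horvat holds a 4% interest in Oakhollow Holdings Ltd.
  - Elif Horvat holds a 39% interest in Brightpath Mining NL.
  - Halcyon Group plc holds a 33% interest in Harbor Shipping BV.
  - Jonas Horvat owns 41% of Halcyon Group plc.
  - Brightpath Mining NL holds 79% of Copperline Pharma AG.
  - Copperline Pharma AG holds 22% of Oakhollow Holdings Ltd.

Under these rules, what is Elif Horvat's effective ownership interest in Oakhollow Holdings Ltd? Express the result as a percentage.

By parent–child attribution (R1), Elif Horvat is treated as also owning Jonas Horvat's interest in Brightpath Mining NL, giving 39% + 61% = 100%.
By parent–child attribution (R1), Elif Horvat is treated as also owning Jonas Horvat's interest in Halcyon Group plc, giving 59% + 41% = 100%.
By parent–child attribution (R1), Elif Horvat is treated as owning Jonas Horvat's 4% interest in Oakhollow Holdings Ltd.
Chain via Brightpath Mining NL → Copperline Pharma AG (R3): 100% × 79% × 22% = 17.38% of Oakhollow Holdings Ltd.
Chain via Halcyon Group plc → Harbor Shipping BV (R3): 100% × 33% × 64% = 21.12% of Oakhollow Holdings Ltd.
Direct interest in Oakhollow Holdings Ltd: 4%.
Aggregating (R2): 17.38% + 21.12% + 4% = 42.5%.

42.5%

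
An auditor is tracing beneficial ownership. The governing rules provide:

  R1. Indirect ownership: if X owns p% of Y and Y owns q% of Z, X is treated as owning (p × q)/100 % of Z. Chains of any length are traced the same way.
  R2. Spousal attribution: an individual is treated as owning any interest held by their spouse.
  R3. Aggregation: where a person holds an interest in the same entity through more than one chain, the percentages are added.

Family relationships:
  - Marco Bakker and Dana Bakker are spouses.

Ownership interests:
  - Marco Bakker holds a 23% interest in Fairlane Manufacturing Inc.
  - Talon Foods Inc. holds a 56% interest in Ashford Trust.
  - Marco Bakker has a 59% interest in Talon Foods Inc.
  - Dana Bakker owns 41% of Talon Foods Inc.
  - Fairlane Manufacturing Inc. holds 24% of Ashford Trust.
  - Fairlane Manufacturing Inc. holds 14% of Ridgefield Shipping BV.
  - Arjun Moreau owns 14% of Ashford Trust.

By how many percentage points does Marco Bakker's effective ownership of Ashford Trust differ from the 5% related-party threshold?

By spousal attribution (R2), Marco Bakker is treated as also owning Dana Bakker's interest in Talon Foods Inc, giving 59% + 41% = 100%.
Chain via Talon Foods Inc. (R1): 100% × 56% = 56% of Ashford Trust.
Chain via Fairlane Manufacturing Inc. (R1): 23% × 24% = 5.52% of Ashford Trust.
Aggregating (R3): 56% + 5.52% = 61.52%.
61.52% exceeds the 5% threshold by 56.52 percentage points.

56.52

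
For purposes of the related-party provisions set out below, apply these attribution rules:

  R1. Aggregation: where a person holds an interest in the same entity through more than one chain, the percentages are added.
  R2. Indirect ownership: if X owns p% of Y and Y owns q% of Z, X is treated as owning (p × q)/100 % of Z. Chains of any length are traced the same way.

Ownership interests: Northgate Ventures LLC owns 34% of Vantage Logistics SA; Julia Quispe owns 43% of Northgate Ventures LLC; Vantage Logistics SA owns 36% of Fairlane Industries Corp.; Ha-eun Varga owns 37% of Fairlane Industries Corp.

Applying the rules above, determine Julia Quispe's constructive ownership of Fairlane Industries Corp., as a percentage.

5.2632%

Chain via Northgate Ventures LLC → Vantage Logistics SA (R2): 43% × 34% × 36% = 5.2632% of Fairlane Industries Corp.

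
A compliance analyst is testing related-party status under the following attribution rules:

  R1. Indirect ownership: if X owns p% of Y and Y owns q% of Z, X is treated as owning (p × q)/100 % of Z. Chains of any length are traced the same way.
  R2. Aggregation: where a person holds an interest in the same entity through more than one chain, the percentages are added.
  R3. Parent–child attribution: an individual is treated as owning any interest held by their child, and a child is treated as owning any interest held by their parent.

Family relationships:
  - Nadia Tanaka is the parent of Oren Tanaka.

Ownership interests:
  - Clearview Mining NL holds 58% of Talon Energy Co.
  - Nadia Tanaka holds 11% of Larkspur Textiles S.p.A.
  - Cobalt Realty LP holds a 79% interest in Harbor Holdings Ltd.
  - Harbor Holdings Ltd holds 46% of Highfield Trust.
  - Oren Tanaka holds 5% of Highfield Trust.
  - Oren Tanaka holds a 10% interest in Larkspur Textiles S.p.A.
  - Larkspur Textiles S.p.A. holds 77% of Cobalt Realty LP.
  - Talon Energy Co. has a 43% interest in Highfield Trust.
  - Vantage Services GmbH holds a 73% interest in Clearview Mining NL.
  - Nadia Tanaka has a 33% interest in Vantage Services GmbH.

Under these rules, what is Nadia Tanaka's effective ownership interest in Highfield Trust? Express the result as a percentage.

By parent–child attribution (R3), Nadia Tanaka is treated as also owning Oren Tanaka's interest in Larkspur Textiles S.p.A, giving 11% + 10% = 21%.
By parent–child attribution (R3), Nadia Tanaka is treated as owning Oren Tanaka's 5% interest in Highfield Trust.
Chain via Larkspur Textiles S.p.A. → Cobalt Realty LP → Harbor Holdings Ltd (R1): 21% × 77% × 79% × 46% = 5.876178% of Highfield Trust.
Chain via Vantage Services GmbH → Clearview Mining NL → Talon Energy Co. (R1): 33% × 73% × 58% × 43% = 6.008046% of Highfield Trust.
Direct interest in Highfield Trust: 5%.
Aggregating (R2): 5.876178% + 6.008046% + 5% = 16.884224%.

16.884224%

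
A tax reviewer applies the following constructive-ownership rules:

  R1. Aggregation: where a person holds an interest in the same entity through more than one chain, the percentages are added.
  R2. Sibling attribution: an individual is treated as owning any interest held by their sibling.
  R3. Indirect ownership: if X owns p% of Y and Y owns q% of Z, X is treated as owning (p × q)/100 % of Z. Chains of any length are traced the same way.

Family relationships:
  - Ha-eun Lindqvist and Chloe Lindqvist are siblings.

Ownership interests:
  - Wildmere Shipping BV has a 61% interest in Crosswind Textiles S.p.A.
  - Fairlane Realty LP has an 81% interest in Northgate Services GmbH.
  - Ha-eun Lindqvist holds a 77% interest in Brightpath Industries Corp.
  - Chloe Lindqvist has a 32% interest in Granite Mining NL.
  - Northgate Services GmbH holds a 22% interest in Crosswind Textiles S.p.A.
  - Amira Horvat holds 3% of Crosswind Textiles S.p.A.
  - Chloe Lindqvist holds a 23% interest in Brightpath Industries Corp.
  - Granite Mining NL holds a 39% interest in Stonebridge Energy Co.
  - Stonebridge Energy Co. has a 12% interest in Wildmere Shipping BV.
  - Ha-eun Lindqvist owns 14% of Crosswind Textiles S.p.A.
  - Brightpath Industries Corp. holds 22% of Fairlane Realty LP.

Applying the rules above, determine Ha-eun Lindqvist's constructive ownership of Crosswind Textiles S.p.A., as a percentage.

By sibling attribution (R2), Ha-eun Lindqvist is treated as also owning Chloe Lindqvist's interest in Brightpath Industries Corp, giving 77% + 23% = 100%.
By sibling attribution (R2), Ha-eun Lindqvist is treated as owning Chloe Lindqvist's 32% interest in Granite Mining NL.
Chain via Brightpath Industries Corp. → Fairlane Realty LP → Northgate Services GmbH (R3): 100% × 22% × 81% × 22% = 3.9204% of Crosswind Textiles S.p.A.
Direct interest in Crosswind Textiles S.p.A: 14%.
Chain via Granite Mining NL → Stonebridge Energy Co. → Wildmere Shipping BV (R3): 32% × 39% × 12% × 61% = 0.913536% of Crosswind Textiles S.p.A.
Aggregating (R1): 3.9204% + 14% + 0.913536% = 18.833936%.

18.833936%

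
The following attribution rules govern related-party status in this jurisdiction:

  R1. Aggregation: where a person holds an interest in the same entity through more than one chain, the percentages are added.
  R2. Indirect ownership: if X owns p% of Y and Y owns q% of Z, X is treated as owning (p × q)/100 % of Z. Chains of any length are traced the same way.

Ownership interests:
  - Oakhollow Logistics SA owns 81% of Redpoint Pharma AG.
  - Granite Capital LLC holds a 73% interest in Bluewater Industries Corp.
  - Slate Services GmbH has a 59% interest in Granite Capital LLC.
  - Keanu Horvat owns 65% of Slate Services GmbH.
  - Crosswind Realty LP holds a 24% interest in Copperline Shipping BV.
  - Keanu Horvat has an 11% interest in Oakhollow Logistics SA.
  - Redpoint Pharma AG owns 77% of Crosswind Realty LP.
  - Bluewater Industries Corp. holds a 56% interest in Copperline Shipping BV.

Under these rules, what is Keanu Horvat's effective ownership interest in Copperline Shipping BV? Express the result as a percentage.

Chain via Oakhollow Logistics SA → Redpoint Pharma AG → Crosswind Realty LP (R2): 11% × 81% × 77% × 24% = 1.646568% of Copperline Shipping BV.
Chain via Slate Services GmbH → Granite Capital LLC → Bluewater Industries Corp. (R2): 65% × 59% × 73% × 56% = 15.67748% of Copperline Shipping BV.
Aggregating (R1): 1.646568% + 15.67748% = 17.324048%.

17.324048%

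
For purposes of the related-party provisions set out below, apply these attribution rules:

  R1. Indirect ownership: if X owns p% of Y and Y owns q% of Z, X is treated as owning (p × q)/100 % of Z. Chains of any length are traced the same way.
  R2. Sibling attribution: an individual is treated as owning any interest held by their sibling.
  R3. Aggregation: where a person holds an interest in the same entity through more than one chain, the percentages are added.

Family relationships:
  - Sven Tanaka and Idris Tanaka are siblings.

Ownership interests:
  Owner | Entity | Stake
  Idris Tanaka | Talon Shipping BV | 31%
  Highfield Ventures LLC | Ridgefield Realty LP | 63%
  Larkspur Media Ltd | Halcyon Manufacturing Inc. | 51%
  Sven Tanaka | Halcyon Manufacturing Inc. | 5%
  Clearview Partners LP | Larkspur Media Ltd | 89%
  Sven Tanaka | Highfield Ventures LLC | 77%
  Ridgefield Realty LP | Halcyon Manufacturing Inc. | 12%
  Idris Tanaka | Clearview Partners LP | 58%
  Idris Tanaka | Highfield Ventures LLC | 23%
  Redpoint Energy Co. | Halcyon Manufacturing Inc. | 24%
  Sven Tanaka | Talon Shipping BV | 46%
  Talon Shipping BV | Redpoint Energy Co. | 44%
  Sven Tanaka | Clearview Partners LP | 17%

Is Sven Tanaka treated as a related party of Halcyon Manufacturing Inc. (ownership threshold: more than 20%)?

Yes

By sibling attribution (R2), Sven Tanaka is treated as also owning Idris Tanaka's interest in Talon Shipping BV, giving 46% + 31% = 77%.
By sibling attribution (R2), Sven Tanaka is treated as also owning Idris Tanaka's interest in Clearview Partners LP, giving 17% + 58% = 75%.
By sibling attribution (R2), Sven Tanaka is treated as also owning Idris Tanaka's interest in Highfield Ventures LLC, giving 77% + 23% = 100%.
Chain via Talon Shipping BV → Redpoint Energy Co. (R1): 77% × 44% × 24% = 8.1312% of Halcyon Manufacturing Inc.
Chain via Clearview Partners LP → Larkspur Media Ltd (R1): 75% × 89% × 51% = 34.0425% of Halcyon Manufacturing Inc.
Chain via Highfield Ventures LLC → Ridgefield Realty LP (R1): 100% × 63% × 12% = 7.56% of Halcyon Manufacturing Inc.
Direct interest in Halcyon Manufacturing Inc: 5%.
Aggregating (R3): 8.1312% + 34.0425% + 7.56% + 5% = 54.7337%.
54.7337% exceeds the 20% threshold, so Sven is a related party to Halcyon Manufacturing Inc.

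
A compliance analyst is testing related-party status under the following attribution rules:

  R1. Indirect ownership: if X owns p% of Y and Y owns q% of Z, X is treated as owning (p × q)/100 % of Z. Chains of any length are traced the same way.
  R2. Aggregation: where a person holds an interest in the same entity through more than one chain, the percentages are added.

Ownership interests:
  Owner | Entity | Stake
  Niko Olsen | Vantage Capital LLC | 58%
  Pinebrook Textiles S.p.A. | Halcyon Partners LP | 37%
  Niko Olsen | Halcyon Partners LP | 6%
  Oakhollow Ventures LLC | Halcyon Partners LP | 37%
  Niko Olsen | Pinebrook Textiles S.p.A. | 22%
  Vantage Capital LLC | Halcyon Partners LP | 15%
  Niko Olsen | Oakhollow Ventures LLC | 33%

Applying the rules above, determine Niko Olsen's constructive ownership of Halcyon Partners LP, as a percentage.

Chain via Vantage Capital LLC (R1): 58% × 15% = 8.7% of Halcyon Partners LP.
Chain via Oakhollow Ventures LLC (R1): 33% × 37% = 12.21% of Halcyon Partners LP.
Chain via Pinebrook Textiles S.p.A. (R1): 22% × 37% = 8.14% of Halcyon Partners LP.
Direct interest in Halcyon Partners LP: 6%.
Aggregating (R2): 8.7% + 12.21% + 8.14% + 6% = 35.05%.

35.05%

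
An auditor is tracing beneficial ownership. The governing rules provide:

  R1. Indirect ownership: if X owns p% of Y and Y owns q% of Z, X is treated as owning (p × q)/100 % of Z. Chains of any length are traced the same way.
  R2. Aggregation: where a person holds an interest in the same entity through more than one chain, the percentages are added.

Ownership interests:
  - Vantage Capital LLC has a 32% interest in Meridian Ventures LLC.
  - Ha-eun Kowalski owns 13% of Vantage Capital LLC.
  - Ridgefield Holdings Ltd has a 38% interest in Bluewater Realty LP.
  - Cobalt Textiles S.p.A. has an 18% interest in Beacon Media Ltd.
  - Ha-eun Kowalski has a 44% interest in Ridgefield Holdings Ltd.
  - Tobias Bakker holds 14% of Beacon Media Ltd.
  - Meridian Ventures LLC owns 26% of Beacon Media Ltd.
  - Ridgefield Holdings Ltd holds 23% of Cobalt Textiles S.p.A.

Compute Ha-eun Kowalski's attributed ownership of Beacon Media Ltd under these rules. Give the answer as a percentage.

Chain via Ridgefield Holdings Ltd → Cobalt Textiles S.p.A. (R1): 44% × 23% × 18% = 1.8216% of Beacon Media Ltd.
Chain via Vantage Capital LLC → Meridian Ventures LLC (R1): 13% × 32% × 26% = 1.0816% of Beacon Media Ltd.
Aggregating (R2): 1.8216% + 1.0816% = 2.9032%.

2.9032%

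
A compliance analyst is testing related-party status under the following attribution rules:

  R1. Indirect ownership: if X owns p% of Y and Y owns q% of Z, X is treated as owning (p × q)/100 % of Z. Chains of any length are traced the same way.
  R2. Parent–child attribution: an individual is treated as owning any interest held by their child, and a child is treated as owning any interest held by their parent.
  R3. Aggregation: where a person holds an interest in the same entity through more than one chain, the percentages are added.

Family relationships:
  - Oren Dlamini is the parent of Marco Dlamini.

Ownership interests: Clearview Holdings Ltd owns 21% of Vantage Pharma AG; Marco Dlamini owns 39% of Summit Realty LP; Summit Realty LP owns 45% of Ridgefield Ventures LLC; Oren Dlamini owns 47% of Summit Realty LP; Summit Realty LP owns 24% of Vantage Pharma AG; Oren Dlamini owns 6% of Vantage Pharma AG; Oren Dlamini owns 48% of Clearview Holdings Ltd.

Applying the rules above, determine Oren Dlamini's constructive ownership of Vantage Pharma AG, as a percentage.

By parent–child attribution (R2), Oren Dlamini is treated as also owning Marco Dlamini's interest in Summit Realty LP, giving 47% + 39% = 86%.
Chain via Clearview Holdings Ltd (R1): 48% × 21% = 10.08% of Vantage Pharma AG.
Chain via Summit Realty LP (R1): 86% × 24% = 20.64% of Vantage Pharma AG.
Direct interest in Vantage Pharma AG: 6%.
Aggregating (R3): 10.08% + 20.64% + 6% = 36.72%.

36.72%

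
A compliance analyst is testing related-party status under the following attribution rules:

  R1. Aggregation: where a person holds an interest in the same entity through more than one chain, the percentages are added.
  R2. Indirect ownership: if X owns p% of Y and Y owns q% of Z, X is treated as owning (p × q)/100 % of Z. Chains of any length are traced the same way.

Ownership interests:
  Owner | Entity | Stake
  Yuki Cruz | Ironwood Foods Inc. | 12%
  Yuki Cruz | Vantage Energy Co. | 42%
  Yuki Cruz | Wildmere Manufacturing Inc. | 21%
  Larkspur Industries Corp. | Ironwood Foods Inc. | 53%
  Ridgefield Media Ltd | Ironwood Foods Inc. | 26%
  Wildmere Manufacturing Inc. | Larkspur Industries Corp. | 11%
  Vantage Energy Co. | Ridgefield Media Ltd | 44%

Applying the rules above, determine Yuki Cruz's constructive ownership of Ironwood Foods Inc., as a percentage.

18.0291%

Chain via Vantage Energy Co. → Ridgefield Media Ltd (R2): 42% × 44% × 26% = 4.8048% of Ironwood Foods Inc.
Chain via Wildmere Manufacturing Inc. → Larkspur Industries Corp. (R2): 21% × 11% × 53% = 1.2243% of Ironwood Foods Inc.
Direct interest in Ironwood Foods Inc: 12%.
Aggregating (R1): 4.8048% + 1.2243% + 12% = 18.0291%.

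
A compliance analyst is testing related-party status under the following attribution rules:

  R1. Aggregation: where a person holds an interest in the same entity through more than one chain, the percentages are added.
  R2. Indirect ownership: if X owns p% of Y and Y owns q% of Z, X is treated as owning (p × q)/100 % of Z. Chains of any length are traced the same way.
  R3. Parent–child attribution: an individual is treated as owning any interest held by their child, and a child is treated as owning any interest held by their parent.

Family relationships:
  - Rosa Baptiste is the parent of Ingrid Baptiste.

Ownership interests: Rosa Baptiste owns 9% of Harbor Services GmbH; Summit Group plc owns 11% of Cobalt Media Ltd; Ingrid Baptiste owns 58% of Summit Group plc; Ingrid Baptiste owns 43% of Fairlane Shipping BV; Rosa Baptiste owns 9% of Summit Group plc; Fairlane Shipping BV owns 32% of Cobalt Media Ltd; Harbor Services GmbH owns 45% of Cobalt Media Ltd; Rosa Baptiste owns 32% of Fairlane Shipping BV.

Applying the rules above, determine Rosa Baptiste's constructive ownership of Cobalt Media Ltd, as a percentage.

35.42%

By parent–child attribution (R3), Rosa Baptiste is treated as also owning Ingrid Baptiste's interest in Summit Group plc, giving 9% + 58% = 67%.
By parent–child attribution (R3), Rosa Baptiste is treated as also owning Ingrid Baptiste's interest in Fairlane Shipping BV, giving 32% + 43% = 75%.
Chain via Summit Group plc (R2): 67% × 11% = 7.37% of Cobalt Media Ltd.
Chain via Fairlane Shipping BV (R2): 75% × 32% = 24% of Cobalt Media Ltd.
Chain via Harbor Services GmbH (R2): 9% × 45% = 4.05% of Cobalt Media Ltd.
Aggregating (R1): 7.37% + 24% + 4.05% = 35.42%.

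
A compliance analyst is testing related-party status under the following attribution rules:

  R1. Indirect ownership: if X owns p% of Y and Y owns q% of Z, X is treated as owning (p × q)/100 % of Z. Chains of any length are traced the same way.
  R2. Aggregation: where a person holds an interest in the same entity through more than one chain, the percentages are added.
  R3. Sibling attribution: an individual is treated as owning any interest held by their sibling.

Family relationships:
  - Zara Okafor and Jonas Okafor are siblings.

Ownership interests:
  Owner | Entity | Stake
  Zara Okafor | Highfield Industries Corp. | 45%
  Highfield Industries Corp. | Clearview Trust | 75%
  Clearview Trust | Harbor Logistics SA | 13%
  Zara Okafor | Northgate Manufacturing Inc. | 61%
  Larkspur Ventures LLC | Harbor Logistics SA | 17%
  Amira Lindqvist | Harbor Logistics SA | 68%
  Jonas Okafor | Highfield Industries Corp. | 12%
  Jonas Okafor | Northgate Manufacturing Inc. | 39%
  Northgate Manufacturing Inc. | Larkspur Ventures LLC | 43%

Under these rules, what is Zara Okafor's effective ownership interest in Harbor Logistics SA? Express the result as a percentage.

12.8675%

By sibling attribution (R3), Zara Okafor is treated as also owning Jonas Okafor's interest in Highfield Industries Corp, giving 45% + 12% = 57%.
By sibling attribution (R3), Zara Okafor is treated as also owning Jonas Okafor's interest in Northgate Manufacturing Inc, giving 61% + 39% = 100%.
Chain via Highfield Industries Corp. → Clearview Trust (R1): 57% × 75% × 13% = 5.5575% of Harbor Logistics SA.
Chain via Northgate Manufacturing Inc. → Larkspur Ventures LLC (R1): 100% × 43% × 17% = 7.31% of Harbor Logistics SA.
Aggregating (R2): 5.5575% + 7.31% = 12.8675%.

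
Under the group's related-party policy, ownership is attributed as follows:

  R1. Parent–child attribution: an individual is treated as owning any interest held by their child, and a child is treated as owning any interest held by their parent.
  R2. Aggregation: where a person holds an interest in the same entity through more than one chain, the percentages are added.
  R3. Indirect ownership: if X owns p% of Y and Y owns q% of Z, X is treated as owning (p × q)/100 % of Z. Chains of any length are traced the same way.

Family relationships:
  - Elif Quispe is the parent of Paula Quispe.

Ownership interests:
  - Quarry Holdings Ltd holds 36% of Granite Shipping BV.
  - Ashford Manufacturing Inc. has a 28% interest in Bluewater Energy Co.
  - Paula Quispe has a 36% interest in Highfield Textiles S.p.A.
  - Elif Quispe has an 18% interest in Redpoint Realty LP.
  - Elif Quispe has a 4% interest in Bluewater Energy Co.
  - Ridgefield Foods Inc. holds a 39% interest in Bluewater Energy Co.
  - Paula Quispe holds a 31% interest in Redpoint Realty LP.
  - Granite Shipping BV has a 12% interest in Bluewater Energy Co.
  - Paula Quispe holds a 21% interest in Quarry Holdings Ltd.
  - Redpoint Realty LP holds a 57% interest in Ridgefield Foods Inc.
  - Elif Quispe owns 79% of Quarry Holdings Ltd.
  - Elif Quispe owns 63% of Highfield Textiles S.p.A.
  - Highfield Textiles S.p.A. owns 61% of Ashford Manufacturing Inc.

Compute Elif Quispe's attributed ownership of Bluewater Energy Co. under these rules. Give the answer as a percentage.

By parent–child attribution (R1), Elif Quispe is treated as also owning Paula Quispe's interest in Quarry Holdings Ltd, giving 79% + 21% = 100%.
By parent–child attribution (R1), Elif Quispe is treated as also owning Paula Quispe's interest in Redpoint Realty LP, giving 18% + 31% = 49%.
By parent–child attribution (R1), Elif Quispe is treated as also owning Paula Quispe's interest in Highfield Textiles S.p.A, giving 63% + 36% = 99%.
Chain via Quarry Holdings Ltd → Granite Shipping BV (R3): 100% × 36% × 12% = 4.32% of Bluewater Energy Co.
Chain via Redpoint Realty LP → Ridgefield Foods Inc. (R3): 49% × 57% × 39% = 10.8927% of Bluewater Energy Co.
Chain via Highfield Textiles S.p.A. → Ashford Manufacturing Inc. (R3): 99% × 61% × 28% = 16.9092% of Bluewater Energy Co.
Direct interest in Bluewater Energy Co: 4%.
Aggregating (R2): 4.32% + 10.8927% + 16.9092% + 4% = 36.1219%.

36.1219%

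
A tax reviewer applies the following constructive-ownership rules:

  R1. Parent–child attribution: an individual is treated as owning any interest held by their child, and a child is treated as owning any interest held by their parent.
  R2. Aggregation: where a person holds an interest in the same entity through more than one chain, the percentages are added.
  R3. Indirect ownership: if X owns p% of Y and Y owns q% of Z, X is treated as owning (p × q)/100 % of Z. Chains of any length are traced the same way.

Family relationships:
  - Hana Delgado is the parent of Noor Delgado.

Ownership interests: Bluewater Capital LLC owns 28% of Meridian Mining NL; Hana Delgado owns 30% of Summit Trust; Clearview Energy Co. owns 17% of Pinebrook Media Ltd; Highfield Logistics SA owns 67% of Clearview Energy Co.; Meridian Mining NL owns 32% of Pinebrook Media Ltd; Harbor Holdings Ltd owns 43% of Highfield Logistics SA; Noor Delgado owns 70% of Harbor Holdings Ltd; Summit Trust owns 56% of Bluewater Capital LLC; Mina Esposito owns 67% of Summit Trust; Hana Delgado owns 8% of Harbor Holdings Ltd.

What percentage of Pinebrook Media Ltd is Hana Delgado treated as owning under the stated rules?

By parent–child attribution (R1), Hana Delgado is treated as also owning Noor Delgado's interest in Harbor Holdings Ltd, giving 8% + 70% = 78%.
Chain via Harbor Holdings Ltd → Highfield Logistics SA → Clearview Energy Co. (R3): 78% × 43% × 67% × 17% = 3.820206% of Pinebrook Media Ltd.
Chain via Summit Trust → Bluewater Capital LLC → Meridian Mining NL (R3): 30% × 56% × 28% × 32% = 1.50528% of Pinebrook Media Ltd.
Aggregating (R2): 3.820206% + 1.50528% = 5.325486%.

5.325486%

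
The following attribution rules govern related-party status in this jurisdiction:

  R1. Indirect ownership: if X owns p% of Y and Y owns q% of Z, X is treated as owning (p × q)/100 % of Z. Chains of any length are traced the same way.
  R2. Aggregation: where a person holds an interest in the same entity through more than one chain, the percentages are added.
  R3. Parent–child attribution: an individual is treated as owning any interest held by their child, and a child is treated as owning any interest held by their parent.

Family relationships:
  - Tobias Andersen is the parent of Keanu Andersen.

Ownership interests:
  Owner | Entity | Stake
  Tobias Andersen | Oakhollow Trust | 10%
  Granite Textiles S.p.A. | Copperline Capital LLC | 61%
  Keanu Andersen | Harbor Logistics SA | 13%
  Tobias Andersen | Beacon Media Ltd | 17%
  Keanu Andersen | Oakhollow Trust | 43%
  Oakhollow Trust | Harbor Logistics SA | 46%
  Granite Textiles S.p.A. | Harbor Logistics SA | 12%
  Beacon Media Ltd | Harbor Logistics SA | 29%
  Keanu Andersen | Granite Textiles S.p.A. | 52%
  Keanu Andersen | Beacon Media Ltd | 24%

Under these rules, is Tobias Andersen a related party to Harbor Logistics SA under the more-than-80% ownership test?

By parent–child attribution (R3), Tobias Andersen is treated as also owning Keanu Andersen's interest in Beacon Media Ltd, giving 17% + 24% = 41%.
By parent–child attribution (R3), Tobias Andersen is treated as also owning Keanu Andersen's interest in Oakhollow Trust, giving 10% + 43% = 53%.
By parent–child attribution (R3), Tobias Andersen is treated as owning Keanu Andersen's 52% interest in Granite Textiles S.p.A.
By parent–child attribution (R3), Tobias Andersen is treated as owning Keanu Andersen's 13% interest in Harbor Logistics SA.
Chain via Beacon Media Ltd (R1): 41% × 29% = 11.89% of Harbor Logistics SA.
Chain via Oakhollow Trust (R1): 53% × 46% = 24.38% of Harbor Logistics SA.
Chain via Granite Textiles S.p.A. (R1): 52% × 12% = 6.24% of Harbor Logistics SA.
Direct interest in Harbor Logistics SA: 13%.
Aggregating (R2): 11.89% + 24.38% + 6.24% + 13% = 55.51%.
55.51% does not exceed the 80% threshold, so Tobias is not a related party to Harbor Logistics SA.

No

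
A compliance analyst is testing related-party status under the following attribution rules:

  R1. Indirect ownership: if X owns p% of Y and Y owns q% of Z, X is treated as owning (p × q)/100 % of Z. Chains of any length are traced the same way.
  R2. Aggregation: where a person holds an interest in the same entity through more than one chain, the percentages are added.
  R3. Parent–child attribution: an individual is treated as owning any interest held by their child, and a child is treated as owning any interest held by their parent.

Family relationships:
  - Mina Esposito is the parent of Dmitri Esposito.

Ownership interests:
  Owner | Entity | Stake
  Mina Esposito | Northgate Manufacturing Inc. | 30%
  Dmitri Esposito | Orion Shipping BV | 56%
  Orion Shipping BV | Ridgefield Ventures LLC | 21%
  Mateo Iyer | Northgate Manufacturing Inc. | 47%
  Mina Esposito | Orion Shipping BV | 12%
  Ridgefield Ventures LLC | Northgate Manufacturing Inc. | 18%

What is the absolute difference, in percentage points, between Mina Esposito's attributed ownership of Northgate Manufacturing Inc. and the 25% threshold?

By parent–child attribution (R3), Mina Esposito is treated as also owning Dmitri Esposito's interest in Orion Shipping BV, giving 12% + 56% = 68%.
Chain via Orion Shipping BV → Ridgefield Ventures LLC (R1): 68% × 21% × 18% = 2.5704% of Northgate Manufacturing Inc.
Direct interest in Northgate Manufacturing Inc: 30%.
Aggregating (R2): 2.5704% + 30% = 32.5704%.
32.5704% exceeds the 25% threshold by 7.5704 percentage points.

7.5704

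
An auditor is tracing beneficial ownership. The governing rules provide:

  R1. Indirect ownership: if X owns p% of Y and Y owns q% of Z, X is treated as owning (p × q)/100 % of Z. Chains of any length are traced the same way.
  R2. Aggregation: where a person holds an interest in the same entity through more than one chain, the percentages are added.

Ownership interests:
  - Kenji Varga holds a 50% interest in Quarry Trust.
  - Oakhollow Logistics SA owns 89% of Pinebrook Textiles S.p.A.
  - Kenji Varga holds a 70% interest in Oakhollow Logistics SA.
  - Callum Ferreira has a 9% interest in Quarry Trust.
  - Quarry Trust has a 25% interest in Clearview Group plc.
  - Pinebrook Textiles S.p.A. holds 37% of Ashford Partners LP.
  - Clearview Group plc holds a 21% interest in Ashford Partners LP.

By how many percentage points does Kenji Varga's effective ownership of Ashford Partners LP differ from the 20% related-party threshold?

5.676

Chain via Quarry Trust → Clearview Group plc (R1): 50% × 25% × 21% = 2.625% of Ashford Partners LP.
Chain via Oakhollow Logistics SA → Pinebrook Textiles S.p.A. (R1): 70% × 89% × 37% = 23.051% of Ashford Partners LP.
Aggregating (R2): 2.625% + 23.051% = 25.676%.
25.676% exceeds the 20% threshold by 5.676 percentage points.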